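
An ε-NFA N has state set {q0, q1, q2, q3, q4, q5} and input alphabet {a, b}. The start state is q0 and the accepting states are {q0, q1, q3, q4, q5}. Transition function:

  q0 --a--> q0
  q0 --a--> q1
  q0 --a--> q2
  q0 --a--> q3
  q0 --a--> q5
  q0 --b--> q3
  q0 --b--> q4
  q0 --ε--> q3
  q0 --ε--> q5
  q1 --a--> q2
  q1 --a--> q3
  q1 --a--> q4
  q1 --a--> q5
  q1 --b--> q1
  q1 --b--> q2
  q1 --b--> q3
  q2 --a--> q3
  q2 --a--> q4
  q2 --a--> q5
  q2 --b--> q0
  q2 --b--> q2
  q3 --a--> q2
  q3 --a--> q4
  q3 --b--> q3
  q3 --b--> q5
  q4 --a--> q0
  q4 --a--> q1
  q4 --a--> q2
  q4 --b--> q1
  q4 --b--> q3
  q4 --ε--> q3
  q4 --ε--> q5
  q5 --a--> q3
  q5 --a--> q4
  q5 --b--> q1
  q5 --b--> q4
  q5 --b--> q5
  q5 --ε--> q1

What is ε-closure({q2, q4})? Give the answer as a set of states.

{q1, q2, q3, q4, q5}

Begin with {q2, q4}.
q4 →ε {q3, q5}; add q3, q5.
q5 →ε {q1}; add q1.
ε-closure = {q1, q2, q3, q4, q5}.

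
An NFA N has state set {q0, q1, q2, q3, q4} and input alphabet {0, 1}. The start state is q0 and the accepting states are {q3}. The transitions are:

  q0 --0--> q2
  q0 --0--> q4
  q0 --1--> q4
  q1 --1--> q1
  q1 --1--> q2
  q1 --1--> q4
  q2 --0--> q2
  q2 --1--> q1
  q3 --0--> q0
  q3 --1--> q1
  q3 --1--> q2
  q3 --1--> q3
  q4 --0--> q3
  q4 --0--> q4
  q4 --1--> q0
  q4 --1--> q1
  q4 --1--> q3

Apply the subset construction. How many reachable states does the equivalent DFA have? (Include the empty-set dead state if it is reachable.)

Start state of the DFA: {q0}.
{q0} --0--> {q2, q4}  [new]
{q0} --1--> {q4}  [new]
{q2, q4} --0--> {q2, q3, q4}  [new]
{q2, q4} --1--> {q0, q1, q3}  [new]
{q4} --0--> {q3, q4}  [new]
{q4} --1--> {q0, q1, q3}  [seen]
{q2, q3, q4} --0--> {q0, q2, q3, q4}  [new]
{q2, q3, q4} --1--> {q0, q1, q2, q3}  [new]
{q0, q1, q3} --0--> {q0, q2, q4}  [new]
{q0, q1, q3} --1--> {q1, q2, q3, q4}  [new]
{q3, q4} --0--> {q0, q3, q4}  [new]
{q3, q4} --1--> {q0, q1, q2, q3}  [seen]
{q0, q2, q3, q4} --0--> {q0, q2, q3, q4}  [seen]
{q0, q2, q3, q4} --1--> {q0, q1, q2, q3, q4}  [new]
{q0, q1, q2, q3} --0--> {q0, q2, q4}  [seen]
{q0, q1, q2, q3} --1--> {q1, q2, q3, q4}  [seen]
{q0, q2, q4} --0--> {q2, q3, q4}  [seen]
{q0, q2, q4} --1--> {q0, q1, q3, q4}  [new]
{q1, q2, q3, q4} --0--> {q0, q2, q3, q4}  [seen]
{q1, q2, q3, q4} --1--> {q0, q1, q2, q3, q4}  [seen]
{q0, q3, q4} --0--> {q0, q2, q3, q4}  [seen]
{q0, q3, q4} --1--> {q0, q1, q2, q3, q4}  [seen]
{q0, q1, q2, q3, q4} --0--> {q0, q2, q3, q4}  [seen]
{q0, q1, q2, q3, q4} --1--> {q0, q1, q2, q3, q4}  [seen]
{q0, q1, q3, q4} --0--> {q0, q2, q3, q4}  [seen]
{q0, q1, q3, q4} --1--> {q0, q1, q2, q3, q4}  [seen]
Reachable DFA states: {q0}, {q2, q4}, {q4}, {q2, q3, q4}, {q0, q1, q3}, {q3, q4}, {q0, q2, q3, q4}, {q0, q1, q2, q3}, {q0, q2, q4}, {q1, q2, q3, q4}, {q0, q3, q4}, {q0, q1, q2, q3, q4}, {q0, q1, q3, q4}.

13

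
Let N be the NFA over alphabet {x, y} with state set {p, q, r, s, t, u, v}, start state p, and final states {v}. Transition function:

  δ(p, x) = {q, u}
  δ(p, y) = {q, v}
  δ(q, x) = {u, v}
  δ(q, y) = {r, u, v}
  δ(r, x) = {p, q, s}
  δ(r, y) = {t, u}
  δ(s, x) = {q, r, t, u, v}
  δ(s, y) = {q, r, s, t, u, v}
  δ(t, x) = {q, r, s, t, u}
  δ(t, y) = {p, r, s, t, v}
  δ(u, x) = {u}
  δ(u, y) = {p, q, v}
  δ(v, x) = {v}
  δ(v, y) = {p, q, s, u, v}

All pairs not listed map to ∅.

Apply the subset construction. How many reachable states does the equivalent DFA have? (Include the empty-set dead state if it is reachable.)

9

Start state of the DFA: {p}.
{p} --x--> {q, u}  [new]
{p} --y--> {q, v}  [new]
{q, u} --x--> {u, v}  [new]
{q, u} --y--> {p, q, r, u, v}  [new]
{q, v} --x--> {u, v}  [seen]
{q, v} --y--> {p, q, r, s, u, v}  [new]
{u, v} --x--> {u, v}  [seen]
{u, v} --y--> {p, q, s, u, v}  [new]
{p, q, r, u, v} --x--> {p, q, s, u, v}  [seen]
{p, q, r, u, v} --y--> {p, q, r, s, t, u, v}  [new]
{p, q, r, s, u, v} --x--> {p, q, r, s, t, u, v}  [seen]
{p, q, r, s, u, v} --y--> {p, q, r, s, t, u, v}  [seen]
{p, q, s, u, v} --x--> {q, r, t, u, v}  [new]
{p, q, s, u, v} --y--> {p, q, r, s, t, u, v}  [seen]
{p, q, r, s, t, u, v} --x--> {p, q, r, s, t, u, v}  [seen]
{p, q, r, s, t, u, v} --y--> {p, q, r, s, t, u, v}  [seen]
{q, r, t, u, v} --x--> {p, q, r, s, t, u, v}  [seen]
{q, r, t, u, v} --y--> {p, q, r, s, t, u, v}  [seen]
Reachable DFA states: {p}, {q, u}, {q, v}, {u, v}, {p, q, r, u, v}, {p, q, r, s, u, v}, {p, q, s, u, v}, {p, q, r, s, t, u, v}, {q, r, t, u, v}.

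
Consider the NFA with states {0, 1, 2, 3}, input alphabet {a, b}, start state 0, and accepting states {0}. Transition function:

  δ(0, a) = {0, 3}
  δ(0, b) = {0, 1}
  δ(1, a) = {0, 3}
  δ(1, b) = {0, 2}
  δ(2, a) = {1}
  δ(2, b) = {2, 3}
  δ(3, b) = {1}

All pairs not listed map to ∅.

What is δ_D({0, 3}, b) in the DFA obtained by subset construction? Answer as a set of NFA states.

{0, 1}

δ(0,b) = {0, 1}; δ(3,b) = {1}.
Union: {0, 1}.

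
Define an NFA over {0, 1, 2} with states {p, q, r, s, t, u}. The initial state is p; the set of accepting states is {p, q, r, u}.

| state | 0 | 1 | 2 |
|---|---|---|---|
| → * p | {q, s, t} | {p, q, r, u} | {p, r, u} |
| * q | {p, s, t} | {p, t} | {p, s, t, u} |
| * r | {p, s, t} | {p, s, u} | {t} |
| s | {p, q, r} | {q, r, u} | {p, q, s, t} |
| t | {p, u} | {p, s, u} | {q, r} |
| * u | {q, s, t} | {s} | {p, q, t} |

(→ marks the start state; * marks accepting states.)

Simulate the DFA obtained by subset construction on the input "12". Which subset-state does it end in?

{p, q, r, s, t, u}

Start: {p}.
δ(p,1) = {p, q, r, u}.
Union: {p, q, r, u}.
After 1: {p, q, r, u}.
δ(p,2) = {p, r, u}; δ(q,2) = {p, s, t, u}; δ(r,2) = {t}; δ(u,2) = {p, q, t}.
Union: {p, q, r, s, t, u}.
After 2: {p, q, r, s, t, u}.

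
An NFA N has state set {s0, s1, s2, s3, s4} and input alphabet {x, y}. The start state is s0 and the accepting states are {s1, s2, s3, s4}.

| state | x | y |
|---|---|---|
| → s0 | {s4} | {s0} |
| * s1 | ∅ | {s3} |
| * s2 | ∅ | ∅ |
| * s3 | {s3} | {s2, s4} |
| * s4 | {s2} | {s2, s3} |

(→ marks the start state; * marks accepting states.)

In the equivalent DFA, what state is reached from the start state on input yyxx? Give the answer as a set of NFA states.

Start: {s0}.
δ(s0,y) = {s0}.
Union: {s0}.
After y: {s0}.
δ(s0,y) = {s0}.
Union: {s0}.
After y: {s0}.
δ(s0,x) = {s4}.
Union: {s4}.
After x: {s4}.
δ(s4,x) = {s2}.
Union: {s2}.
After x: {s2}.

{s2}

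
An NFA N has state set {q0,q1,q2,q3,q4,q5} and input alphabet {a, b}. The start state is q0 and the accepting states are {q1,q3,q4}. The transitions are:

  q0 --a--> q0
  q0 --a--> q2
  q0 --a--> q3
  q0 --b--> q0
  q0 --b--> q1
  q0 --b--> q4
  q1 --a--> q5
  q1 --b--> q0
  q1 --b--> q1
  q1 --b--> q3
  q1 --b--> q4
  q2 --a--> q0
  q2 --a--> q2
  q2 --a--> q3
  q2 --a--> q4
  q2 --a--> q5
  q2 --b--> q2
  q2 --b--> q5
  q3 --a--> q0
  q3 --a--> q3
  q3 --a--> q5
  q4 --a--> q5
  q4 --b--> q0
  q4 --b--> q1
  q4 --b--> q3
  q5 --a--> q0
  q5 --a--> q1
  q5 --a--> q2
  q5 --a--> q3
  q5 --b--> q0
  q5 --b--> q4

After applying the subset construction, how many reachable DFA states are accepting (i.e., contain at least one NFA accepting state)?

7

Start state of the DFA: {q0}.
{q0} --a--> {q0,q2,q3}  [new]
{q0} --b--> {q0,q1,q4}  [new]
{q0,q2,q3} --a--> {q0,q2,q3,q4,q5}  [new]
{q0,q2,q3} --b--> {q0,q1,q2,q4,q5}  [new]
{q0,q1,q4} --a--> {q0,q2,q3,q5}  [new]
{q0,q1,q4} --b--> {q0,q1,q3,q4}  [new]
{q0,q2,q3,q4,q5} --a--> {q0,q1,q2,q3,q4,q5}  [new]
{q0,q2,q3,q4,q5} --b--> {q0,q1,q2,q3,q4,q5}  [seen]
{q0,q1,q2,q4,q5} --a--> {q0,q1,q2,q3,q4,q5}  [seen]
{q0,q1,q2,q4,q5} --b--> {q0,q1,q2,q3,q4,q5}  [seen]
{q0,q2,q3,q5} --a--> {q0,q1,q2,q3,q4,q5}  [seen]
{q0,q2,q3,q5} --b--> {q0,q1,q2,q4,q5}  [seen]
{q0,q1,q3,q4} --a--> {q0,q2,q3,q5}  [seen]
{q0,q1,q3,q4} --b--> {q0,q1,q3,q4}  [seen]
{q0,q1,q2,q3,q4,q5} --a--> {q0,q1,q2,q3,q4,q5}  [seen]
{q0,q1,q2,q3,q4,q5} --b--> {q0,q1,q2,q3,q4,q5}  [seen]
Reachable DFA states: {q0}, {q0,q2,q3}, {q0,q1,q4}, {q0,q2,q3,q4,q5}, {q0,q1,q2,q4,q5}, {q0,q2,q3,q5}, {q0,q1,q3,q4}, {q0,q1,q2,q3,q4,q5}.
Accepting DFA states (contain an NFA accepting state): {q0,q2,q3}, {q0,q1,q4}, {q0,q2,q3,q4,q5}, {q0,q1,q2,q4,q5}, {q0,q2,q3,q5}, {q0,q1,q3,q4}, {q0,q1,q2,q3,q4,q5}.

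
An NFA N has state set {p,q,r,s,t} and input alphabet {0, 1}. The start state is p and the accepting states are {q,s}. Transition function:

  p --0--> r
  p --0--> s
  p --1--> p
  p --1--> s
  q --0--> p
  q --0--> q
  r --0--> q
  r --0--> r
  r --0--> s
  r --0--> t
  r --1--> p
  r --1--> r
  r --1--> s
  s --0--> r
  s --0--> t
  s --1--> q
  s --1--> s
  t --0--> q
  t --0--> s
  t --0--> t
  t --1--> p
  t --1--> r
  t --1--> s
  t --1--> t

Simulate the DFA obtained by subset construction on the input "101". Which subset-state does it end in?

Start: {p}.
δ(p,1) = {p,s}.
Union: {p,s}.
After 1: {p,s}.
δ(p,0) = {r,s}; δ(s,0) = {r,t}.
Union: {r,s,t}.
After 0: {r,s,t}.
δ(r,1) = {p,r,s}; δ(s,1) = {q,s}; δ(t,1) = {p,r,s,t}.
Union: {p,q,r,s,t}.
After 1: {p,q,r,s,t}.

{p,q,r,s,t}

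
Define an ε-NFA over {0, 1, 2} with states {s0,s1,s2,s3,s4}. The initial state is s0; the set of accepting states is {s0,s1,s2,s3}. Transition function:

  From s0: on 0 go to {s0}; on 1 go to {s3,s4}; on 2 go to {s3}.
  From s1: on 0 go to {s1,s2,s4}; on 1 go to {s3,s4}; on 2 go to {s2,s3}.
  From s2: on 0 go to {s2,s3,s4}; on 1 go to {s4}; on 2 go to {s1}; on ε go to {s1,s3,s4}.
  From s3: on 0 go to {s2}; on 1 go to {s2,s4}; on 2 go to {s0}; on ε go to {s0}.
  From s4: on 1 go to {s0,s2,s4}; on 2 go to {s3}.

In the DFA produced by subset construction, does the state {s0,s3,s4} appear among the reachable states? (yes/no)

Start state of the DFA: {s0} (ε-closure of the NFA start).
{s0} --0--> {s0}  [seen]
{s0} --1--> {s0,s3,s4}  [new]
{s0} --2--> {s0,s3}  [new]
{s0,s3,s4} --0--> {s0,s1,s2,s3,s4}  [new]
{s0,s3,s4} --1--> {s0,s1,s2,s3,s4}  [seen]
{s0,s3,s4} --2--> {s0,s3}  [seen]
{s0,s3} --0--> {s0,s1,s2,s3,s4}  [seen]
{s0,s3} --1--> {s0,s1,s2,s3,s4}  [seen]
{s0,s3} --2--> {s0,s3}  [seen]
{s0,s1,s2,s3,s4} --0--> {s0,s1,s2,s3,s4}  [seen]
{s0,s1,s2,s3,s4} --1--> {s0,s1,s2,s3,s4}  [seen]
{s0,s1,s2,s3,s4} --2--> {s0,s1,s2,s3,s4}  [seen]
Reachable DFA states: {s0}, {s0,s3,s4}, {s0,s3}, {s0,s1,s2,s3,s4}.
{s0,s3,s4} is among them.

yes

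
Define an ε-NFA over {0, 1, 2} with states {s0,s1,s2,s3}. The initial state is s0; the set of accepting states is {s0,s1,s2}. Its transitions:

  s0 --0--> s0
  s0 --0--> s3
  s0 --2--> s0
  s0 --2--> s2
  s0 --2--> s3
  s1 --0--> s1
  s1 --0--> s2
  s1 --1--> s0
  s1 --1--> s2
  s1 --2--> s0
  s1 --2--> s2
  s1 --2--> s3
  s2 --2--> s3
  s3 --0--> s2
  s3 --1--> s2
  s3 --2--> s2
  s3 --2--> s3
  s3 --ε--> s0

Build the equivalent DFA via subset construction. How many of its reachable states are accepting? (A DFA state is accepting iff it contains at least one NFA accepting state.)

4

Start state of the DFA: {s0} (ε-closure of the NFA start).
{s0} --0--> {s0,s3}  [new]
{s0} --1--> ∅  [new]
{s0} --2--> {s0,s2,s3}  [new]
{s0,s3} --0--> {s0,s2,s3}  [seen]
{s0,s3} --1--> {s2}  [new]
{s0,s3} --2--> {s0,s2,s3}  [seen]
∅ --0--> ∅  [seen]
∅ --1--> ∅  [seen]
∅ --2--> ∅  [seen]
{s0,s2,s3} --0--> {s0,s2,s3}  [seen]
{s0,s2,s3} --1--> {s2}  [seen]
{s0,s2,s3} --2--> {s0,s2,s3}  [seen]
{s2} --0--> ∅  [seen]
{s2} --1--> ∅  [seen]
{s2} --2--> {s0,s3}  [seen]
Reachable DFA states: {s0}, {s0,s3}, ∅, {s0,s2,s3}, {s2}.
Accepting DFA states (contain an NFA accepting state): {s0}, {s0,s3}, {s0,s2,s3}, {s2}.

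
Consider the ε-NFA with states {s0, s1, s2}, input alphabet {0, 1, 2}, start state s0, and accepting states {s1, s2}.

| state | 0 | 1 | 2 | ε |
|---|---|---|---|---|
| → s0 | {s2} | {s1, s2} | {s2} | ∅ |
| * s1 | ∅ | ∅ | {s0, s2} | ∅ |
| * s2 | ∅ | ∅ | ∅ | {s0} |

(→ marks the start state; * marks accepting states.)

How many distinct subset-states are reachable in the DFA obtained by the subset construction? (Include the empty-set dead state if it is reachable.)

Start state of the DFA: {s0} (ε-closure of the NFA start).
{s0} --0--> {s0, s2}  [new]
{s0} --1--> {s0, s1, s2}  [new]
{s0} --2--> {s0, s2}  [seen]
{s0, s2} --0--> {s0, s2}  [seen]
{s0, s2} --1--> {s0, s1, s2}  [seen]
{s0, s2} --2--> {s0, s2}  [seen]
{s0, s1, s2} --0--> {s0, s2}  [seen]
{s0, s1, s2} --1--> {s0, s1, s2}  [seen]
{s0, s1, s2} --2--> {s0, s2}  [seen]
Reachable DFA states: {s0}, {s0, s2}, {s0, s1, s2}.

3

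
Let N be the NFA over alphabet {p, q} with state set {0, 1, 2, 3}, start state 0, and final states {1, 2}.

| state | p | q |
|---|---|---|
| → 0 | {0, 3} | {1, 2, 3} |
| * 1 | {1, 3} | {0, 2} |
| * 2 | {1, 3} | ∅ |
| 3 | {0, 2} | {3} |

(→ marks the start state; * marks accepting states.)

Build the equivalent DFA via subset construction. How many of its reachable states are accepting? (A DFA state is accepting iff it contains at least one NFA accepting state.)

Start state of the DFA: {0}.
{0} --p--> {0, 3}  [new]
{0} --q--> {1, 2, 3}  [new]
{0, 3} --p--> {0, 2, 3}  [new]
{0, 3} --q--> {1, 2, 3}  [seen]
{1, 2, 3} --p--> {0, 1, 2, 3}  [new]
{1, 2, 3} --q--> {0, 2, 3}  [seen]
{0, 2, 3} --p--> {0, 1, 2, 3}  [seen]
{0, 2, 3} --q--> {1, 2, 3}  [seen]
{0, 1, 2, 3} --p--> {0, 1, 2, 3}  [seen]
{0, 1, 2, 3} --q--> {0, 1, 2, 3}  [seen]
Reachable DFA states: {0}, {0, 3}, {1, 2, 3}, {0, 2, 3}, {0, 1, 2, 3}.
Accepting DFA states (contain an NFA accepting state): {1, 2, 3}, {0, 2, 3}, {0, 1, 2, 3}.

3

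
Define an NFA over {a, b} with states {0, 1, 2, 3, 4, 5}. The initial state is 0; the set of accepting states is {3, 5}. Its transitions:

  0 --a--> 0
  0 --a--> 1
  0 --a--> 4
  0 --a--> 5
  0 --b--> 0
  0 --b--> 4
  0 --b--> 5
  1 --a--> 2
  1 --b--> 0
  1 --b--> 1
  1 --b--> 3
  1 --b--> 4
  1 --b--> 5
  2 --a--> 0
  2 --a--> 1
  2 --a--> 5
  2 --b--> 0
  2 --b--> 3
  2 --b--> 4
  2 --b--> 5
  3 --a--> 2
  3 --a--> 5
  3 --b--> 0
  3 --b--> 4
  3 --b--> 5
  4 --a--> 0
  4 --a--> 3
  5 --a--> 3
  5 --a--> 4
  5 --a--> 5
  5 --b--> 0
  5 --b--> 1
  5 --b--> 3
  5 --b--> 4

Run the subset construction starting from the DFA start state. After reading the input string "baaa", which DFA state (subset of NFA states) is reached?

Start: {0}.
δ(0,b) = {0, 4, 5}.
Union: {0, 4, 5}.
After b: {0, 4, 5}.
δ(0,a) = {0, 1, 4, 5}; δ(4,a) = {0, 3}; δ(5,a) = {3, 4, 5}.
Union: {0, 1, 3, 4, 5}.
After a: {0, 1, 3, 4, 5}.
δ(0,a) = {0, 1, 4, 5}; δ(1,a) = {2}; δ(3,a) = {2, 5}; δ(4,a) = {0, 3}; δ(5,a) = {3, 4, 5}.
Union: {0, 1, 2, 3, 4, 5}.
After a: {0, 1, 2, 3, 4, 5}.
δ(0,a) = {0, 1, 4, 5}; δ(1,a) = {2}; δ(2,a) = {0, 1, 5}; δ(3,a) = {2, 5}; δ(4,a) = {0, 3}; δ(5,a) = {3, 4, 5}.
Union: {0, 1, 2, 3, 4, 5}.
After a: {0, 1, 2, 3, 4, 5}.

{0, 1, 2, 3, 4, 5}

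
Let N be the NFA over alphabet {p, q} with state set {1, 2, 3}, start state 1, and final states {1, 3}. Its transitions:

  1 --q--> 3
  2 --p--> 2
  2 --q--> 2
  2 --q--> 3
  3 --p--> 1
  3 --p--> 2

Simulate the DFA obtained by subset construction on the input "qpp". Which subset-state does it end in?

Start: {1}.
δ(1,q) = {3}.
Union: {3}.
After q: {3}.
δ(3,p) = {1, 2}.
Union: {1, 2}.
After p: {1, 2}.
δ(1,p) = ∅; δ(2,p) = {2}.
Union: {2}.
After p: {2}.

{2}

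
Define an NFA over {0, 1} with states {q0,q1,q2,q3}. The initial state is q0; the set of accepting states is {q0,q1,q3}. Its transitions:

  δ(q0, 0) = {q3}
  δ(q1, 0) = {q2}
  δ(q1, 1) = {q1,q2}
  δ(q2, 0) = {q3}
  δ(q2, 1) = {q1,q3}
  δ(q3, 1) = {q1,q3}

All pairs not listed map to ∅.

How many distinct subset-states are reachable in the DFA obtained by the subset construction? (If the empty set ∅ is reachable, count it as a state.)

7

Start state of the DFA: {q0}.
{q0} --0--> {q3}  [new]
{q0} --1--> ∅  [new]
{q3} --0--> ∅  [seen]
{q3} --1--> {q1,q3}  [new]
∅ --0--> ∅  [seen]
∅ --1--> ∅  [seen]
{q1,q3} --0--> {q2}  [new]
{q1,q3} --1--> {q1,q2,q3}  [new]
{q2} --0--> {q3}  [seen]
{q2} --1--> {q1,q3}  [seen]
{q1,q2,q3} --0--> {q2,q3}  [new]
{q1,q2,q3} --1--> {q1,q2,q3}  [seen]
{q2,q3} --0--> {q3}  [seen]
{q2,q3} --1--> {q1,q3}  [seen]
Reachable DFA states: {q0}, {q3}, ∅, {q1,q3}, {q2}, {q1,q2,q3}, {q2,q3}.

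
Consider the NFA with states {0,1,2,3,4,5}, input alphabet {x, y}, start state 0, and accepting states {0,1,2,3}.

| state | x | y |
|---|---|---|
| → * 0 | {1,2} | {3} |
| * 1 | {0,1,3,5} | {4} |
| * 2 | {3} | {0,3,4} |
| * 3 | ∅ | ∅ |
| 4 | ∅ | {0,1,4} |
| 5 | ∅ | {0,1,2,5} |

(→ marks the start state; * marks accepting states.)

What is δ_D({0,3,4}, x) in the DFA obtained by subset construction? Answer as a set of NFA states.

δ(0,x) = {1,2}; δ(3,x) = ∅; δ(4,x) = ∅.
Union: {1,2}.

{1,2}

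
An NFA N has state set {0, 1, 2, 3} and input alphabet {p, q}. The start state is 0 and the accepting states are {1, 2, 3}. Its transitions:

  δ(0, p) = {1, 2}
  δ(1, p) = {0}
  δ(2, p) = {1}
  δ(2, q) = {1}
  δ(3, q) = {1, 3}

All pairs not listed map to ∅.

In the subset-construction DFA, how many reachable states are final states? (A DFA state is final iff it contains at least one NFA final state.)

4

Start state of the DFA: {0}.
{0} --p--> {1, 2}  [new]
{0} --q--> ∅  [new]
{1, 2} --p--> {0, 1}  [new]
{1, 2} --q--> {1}  [new]
∅ --p--> ∅  [seen]
∅ --q--> ∅  [seen]
{0, 1} --p--> {0, 1, 2}  [new]
{0, 1} --q--> ∅  [seen]
{1} --p--> {0}  [seen]
{1} --q--> ∅  [seen]
{0, 1, 2} --p--> {0, 1, 2}  [seen]
{0, 1, 2} --q--> {1}  [seen]
Reachable DFA states: {0}, {1, 2}, ∅, {0, 1}, {1}, {0, 1, 2}.
Accepting DFA states (contain an NFA accepting state): {1, 2}, {0, 1}, {1}, {0, 1, 2}.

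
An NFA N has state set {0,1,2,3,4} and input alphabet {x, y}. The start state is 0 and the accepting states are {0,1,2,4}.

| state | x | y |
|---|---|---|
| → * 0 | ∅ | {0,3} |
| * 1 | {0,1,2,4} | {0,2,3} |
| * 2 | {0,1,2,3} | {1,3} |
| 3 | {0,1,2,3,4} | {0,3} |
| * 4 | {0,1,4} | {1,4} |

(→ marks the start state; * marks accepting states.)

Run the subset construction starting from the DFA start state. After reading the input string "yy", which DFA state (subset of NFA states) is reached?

Start: {0}.
δ(0,y) = {0,3}.
Union: {0,3}.
After y: {0,3}.
δ(0,y) = {0,3}; δ(3,y) = {0,3}.
Union: {0,3}.
After y: {0,3}.

{0,3}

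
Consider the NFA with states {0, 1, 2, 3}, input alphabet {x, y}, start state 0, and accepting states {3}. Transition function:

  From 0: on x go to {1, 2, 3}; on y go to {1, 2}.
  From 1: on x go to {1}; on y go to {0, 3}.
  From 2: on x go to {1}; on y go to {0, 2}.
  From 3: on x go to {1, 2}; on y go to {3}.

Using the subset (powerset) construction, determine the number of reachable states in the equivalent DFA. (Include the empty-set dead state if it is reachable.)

7

Start state of the DFA: {0}.
{0} --x--> {1, 2, 3}  [new]
{0} --y--> {1, 2}  [new]
{1, 2, 3} --x--> {1, 2}  [seen]
{1, 2, 3} --y--> {0, 2, 3}  [new]
{1, 2} --x--> {1}  [new]
{1, 2} --y--> {0, 2, 3}  [seen]
{0, 2, 3} --x--> {1, 2, 3}  [seen]
{0, 2, 3} --y--> {0, 1, 2, 3}  [new]
{1} --x--> {1}  [seen]
{1} --y--> {0, 3}  [new]
{0, 1, 2, 3} --x--> {1, 2, 3}  [seen]
{0, 1, 2, 3} --y--> {0, 1, 2, 3}  [seen]
{0, 3} --x--> {1, 2, 3}  [seen]
{0, 3} --y--> {1, 2, 3}  [seen]
Reachable DFA states: {0}, {1, 2, 3}, {1, 2}, {0, 2, 3}, {1}, {0, 1, 2, 3}, {0, 3}.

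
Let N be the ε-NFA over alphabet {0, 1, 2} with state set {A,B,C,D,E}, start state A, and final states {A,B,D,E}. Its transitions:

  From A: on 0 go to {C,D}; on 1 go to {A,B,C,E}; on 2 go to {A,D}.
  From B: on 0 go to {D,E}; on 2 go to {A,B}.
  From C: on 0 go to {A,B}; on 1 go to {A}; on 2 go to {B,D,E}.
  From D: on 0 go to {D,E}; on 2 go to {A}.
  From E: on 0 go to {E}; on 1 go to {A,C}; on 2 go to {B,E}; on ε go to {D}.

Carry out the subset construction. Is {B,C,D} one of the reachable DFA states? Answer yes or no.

Start state of the DFA: {A} (ε-closure of the NFA start).
{A} --0--> {C,D}  [new]
{A} --1--> {A,B,C,D,E}  [new]
{A} --2--> {A,D}  [new]
{C,D} --0--> {A,B,D,E}  [new]
{C,D} --1--> {A}  [seen]
{C,D} --2--> {A,B,D,E}  [seen]
{A,B,C,D,E} --0--> {A,B,C,D,E}  [seen]
{A,B,C,D,E} --1--> {A,B,C,D,E}  [seen]
{A,B,C,D,E} --2--> {A,B,D,E}  [seen]
{A,D} --0--> {C,D,E}  [new]
{A,D} --1--> {A,B,C,D,E}  [seen]
{A,D} --2--> {A,D}  [seen]
{A,B,D,E} --0--> {C,D,E}  [seen]
{A,B,D,E} --1--> {A,B,C,D,E}  [seen]
{A,B,D,E} --2--> {A,B,D,E}  [seen]
{C,D,E} --0--> {A,B,D,E}  [seen]
{C,D,E} --1--> {A,C}  [new]
{C,D,E} --2--> {A,B,D,E}  [seen]
{A,C} --0--> {A,B,C,D}  [new]
{A,C} --1--> {A,B,C,D,E}  [seen]
{A,C} --2--> {A,B,D,E}  [seen]
{A,B,C,D} --0--> {A,B,C,D,E}  [seen]
{A,B,C,D} --1--> {A,B,C,D,E}  [seen]
{A,B,C,D} --2--> {A,B,D,E}  [seen]
Reachable DFA states: {A}, {C,D}, {A,B,C,D,E}, {A,D}, {A,B,D,E}, {C,D,E}, {A,C}, {A,B,C,D}.
{B,C,D} is not among them.

no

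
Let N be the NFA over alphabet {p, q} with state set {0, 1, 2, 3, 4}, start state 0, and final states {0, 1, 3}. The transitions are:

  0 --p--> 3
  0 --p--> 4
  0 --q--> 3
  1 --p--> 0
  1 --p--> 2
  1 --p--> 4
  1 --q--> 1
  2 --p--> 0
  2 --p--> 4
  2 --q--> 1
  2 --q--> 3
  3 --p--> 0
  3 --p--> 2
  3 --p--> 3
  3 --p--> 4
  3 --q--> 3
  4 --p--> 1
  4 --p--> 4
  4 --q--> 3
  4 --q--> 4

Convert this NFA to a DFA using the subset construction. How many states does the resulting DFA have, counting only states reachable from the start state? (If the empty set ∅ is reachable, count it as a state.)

Start state of the DFA: {0}.
{0} --p--> {3, 4}  [new]
{0} --q--> {3}  [new]
{3, 4} --p--> {0, 1, 2, 3, 4}  [new]
{3, 4} --q--> {3, 4}  [seen]
{3} --p--> {0, 2, 3, 4}  [new]
{3} --q--> {3}  [seen]
{0, 1, 2, 3, 4} --p--> {0, 1, 2, 3, 4}  [seen]
{0, 1, 2, 3, 4} --q--> {1, 3, 4}  [new]
{0, 2, 3, 4} --p--> {0, 1, 2, 3, 4}  [seen]
{0, 2, 3, 4} --q--> {1, 3, 4}  [seen]
{1, 3, 4} --p--> {0, 1, 2, 3, 4}  [seen]
{1, 3, 4} --q--> {1, 3, 4}  [seen]
Reachable DFA states: {0}, {3, 4}, {3}, {0, 1, 2, 3, 4}, {0, 2, 3, 4}, {1, 3, 4}.

6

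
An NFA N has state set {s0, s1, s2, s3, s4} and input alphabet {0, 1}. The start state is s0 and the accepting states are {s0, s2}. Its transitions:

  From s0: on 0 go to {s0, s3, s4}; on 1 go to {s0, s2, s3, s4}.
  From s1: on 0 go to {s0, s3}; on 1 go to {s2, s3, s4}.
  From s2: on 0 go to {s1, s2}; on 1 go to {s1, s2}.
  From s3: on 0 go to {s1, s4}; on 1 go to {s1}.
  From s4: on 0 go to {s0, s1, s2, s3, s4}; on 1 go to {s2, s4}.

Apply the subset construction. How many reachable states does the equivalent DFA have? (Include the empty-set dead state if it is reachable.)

4

Start state of the DFA: {s0}.
{s0} --0--> {s0, s3, s4}  [new]
{s0} --1--> {s0, s2, s3, s4}  [new]
{s0, s3, s4} --0--> {s0, s1, s2, s3, s4}  [new]
{s0, s3, s4} --1--> {s0, s1, s2, s3, s4}  [seen]
{s0, s2, s3, s4} --0--> {s0, s1, s2, s3, s4}  [seen]
{s0, s2, s3, s4} --1--> {s0, s1, s2, s3, s4}  [seen]
{s0, s1, s2, s3, s4} --0--> {s0, s1, s2, s3, s4}  [seen]
{s0, s1, s2, s3, s4} --1--> {s0, s1, s2, s3, s4}  [seen]
Reachable DFA states: {s0}, {s0, s3, s4}, {s0, s2, s3, s4}, {s0, s1, s2, s3, s4}.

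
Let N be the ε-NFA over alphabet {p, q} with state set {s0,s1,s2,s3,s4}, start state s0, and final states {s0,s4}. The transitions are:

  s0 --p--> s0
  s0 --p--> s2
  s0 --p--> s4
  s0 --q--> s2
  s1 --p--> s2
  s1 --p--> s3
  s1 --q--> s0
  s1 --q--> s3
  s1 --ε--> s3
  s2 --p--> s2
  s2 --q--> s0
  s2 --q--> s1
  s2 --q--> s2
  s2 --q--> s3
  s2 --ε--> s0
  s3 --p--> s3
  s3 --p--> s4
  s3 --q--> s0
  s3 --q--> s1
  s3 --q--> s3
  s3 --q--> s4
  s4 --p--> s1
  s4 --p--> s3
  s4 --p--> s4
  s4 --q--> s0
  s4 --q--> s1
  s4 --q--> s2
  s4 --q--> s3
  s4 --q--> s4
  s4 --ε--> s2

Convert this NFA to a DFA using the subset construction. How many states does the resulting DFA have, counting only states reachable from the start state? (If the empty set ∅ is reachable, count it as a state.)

6

Start state of the DFA: {s0} (ε-closure of the NFA start).
{s0} --p--> {s0,s2,s4}  [new]
{s0} --q--> {s0,s2}  [new]
{s0,s2,s4} --p--> {s0,s1,s2,s3,s4}  [new]
{s0,s2,s4} --q--> {s0,s1,s2,s3,s4}  [seen]
{s0,s2} --p--> {s0,s2,s4}  [seen]
{s0,s2} --q--> {s0,s1,s2,s3}  [new]
{s0,s1,s2,s3,s4} --p--> {s0,s1,s2,s3,s4}  [seen]
{s0,s1,s2,s3,s4} --q--> {s0,s1,s2,s3,s4}  [seen]
{s0,s1,s2,s3} --p--> {s0,s2,s3,s4}  [new]
{s0,s1,s2,s3} --q--> {s0,s1,s2,s3,s4}  [seen]
{s0,s2,s3,s4} --p--> {s0,s1,s2,s3,s4}  [seen]
{s0,s2,s3,s4} --q--> {s0,s1,s2,s3,s4}  [seen]
Reachable DFA states: {s0}, {s0,s2,s4}, {s0,s2}, {s0,s1,s2,s3,s4}, {s0,s1,s2,s3}, {s0,s2,s3,s4}.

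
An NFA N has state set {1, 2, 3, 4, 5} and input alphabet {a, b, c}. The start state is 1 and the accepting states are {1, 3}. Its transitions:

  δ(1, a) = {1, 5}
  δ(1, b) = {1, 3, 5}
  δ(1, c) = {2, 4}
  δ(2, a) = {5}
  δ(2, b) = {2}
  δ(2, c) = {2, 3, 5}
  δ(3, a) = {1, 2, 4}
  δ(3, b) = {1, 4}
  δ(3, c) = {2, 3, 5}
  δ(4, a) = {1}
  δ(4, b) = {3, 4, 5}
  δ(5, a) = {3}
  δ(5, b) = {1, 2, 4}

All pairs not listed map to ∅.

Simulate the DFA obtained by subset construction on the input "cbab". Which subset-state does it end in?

{1, 2, 3, 4, 5}

Start: {1}.
δ(1,c) = {2, 4}.
Union: {2, 4}.
After c: {2, 4}.
δ(2,b) = {2}; δ(4,b) = {3, 4, 5}.
Union: {2, 3, 4, 5}.
After b: {2, 3, 4, 5}.
δ(2,a) = {5}; δ(3,a) = {1, 2, 4}; δ(4,a) = {1}; δ(5,a) = {3}.
Union: {1, 2, 3, 4, 5}.
After a: {1, 2, 3, 4, 5}.
δ(1,b) = {1, 3, 5}; δ(2,b) = {2}; δ(3,b) = {1, 4}; δ(4,b) = {3, 4, 5}; δ(5,b) = {1, 2, 4}.
Union: {1, 2, 3, 4, 5}.
After b: {1, 2, 3, 4, 5}.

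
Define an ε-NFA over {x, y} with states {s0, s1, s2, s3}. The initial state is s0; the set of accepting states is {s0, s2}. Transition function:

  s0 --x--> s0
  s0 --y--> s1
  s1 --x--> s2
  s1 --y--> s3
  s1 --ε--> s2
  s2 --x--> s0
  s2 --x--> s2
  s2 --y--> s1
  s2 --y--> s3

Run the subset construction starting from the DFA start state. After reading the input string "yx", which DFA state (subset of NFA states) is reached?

{s0, s2}

Start: {s0}.
δ(s0,y) = {s1}.
Union: {s1}.
ε-closure gives {s1, s2}.
After y: {s1, s2}.
δ(s1,x) = {s2}; δ(s2,x) = {s0, s2}.
Union: {s0, s2}.
After x: {s0, s2}.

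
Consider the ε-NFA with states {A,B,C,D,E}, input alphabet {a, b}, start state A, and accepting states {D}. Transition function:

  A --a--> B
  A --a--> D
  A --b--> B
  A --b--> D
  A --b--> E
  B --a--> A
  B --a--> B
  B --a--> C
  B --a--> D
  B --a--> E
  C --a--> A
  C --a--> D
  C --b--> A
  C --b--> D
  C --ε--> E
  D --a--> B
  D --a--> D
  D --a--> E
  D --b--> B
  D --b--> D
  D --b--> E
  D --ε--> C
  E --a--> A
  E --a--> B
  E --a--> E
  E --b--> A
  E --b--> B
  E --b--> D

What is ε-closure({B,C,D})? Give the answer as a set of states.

Begin with {B,C,D}.
C →ε {E}; add E.
ε-closure = {B,C,D,E}.

{B,C,D,E}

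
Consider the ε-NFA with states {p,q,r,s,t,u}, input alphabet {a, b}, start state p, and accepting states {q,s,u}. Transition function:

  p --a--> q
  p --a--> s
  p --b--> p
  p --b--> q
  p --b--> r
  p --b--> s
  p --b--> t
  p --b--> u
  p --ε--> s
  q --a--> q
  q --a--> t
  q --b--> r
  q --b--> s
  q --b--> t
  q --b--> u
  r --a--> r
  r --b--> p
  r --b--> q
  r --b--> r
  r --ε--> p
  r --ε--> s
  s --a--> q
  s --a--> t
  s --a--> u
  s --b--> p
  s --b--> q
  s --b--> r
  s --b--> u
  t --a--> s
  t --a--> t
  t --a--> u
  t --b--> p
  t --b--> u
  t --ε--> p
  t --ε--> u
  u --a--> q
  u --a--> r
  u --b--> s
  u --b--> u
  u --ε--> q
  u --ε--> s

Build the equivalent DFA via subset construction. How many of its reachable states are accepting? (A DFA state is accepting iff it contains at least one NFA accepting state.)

3

Start state of the DFA: {p,s} (ε-closure of the NFA start).
{p,s} --a--> {p,q,s,t,u}  [new]
{p,s} --b--> {p,q,r,s,t,u}  [new]
{p,q,s,t,u} --a--> {p,q,r,s,t,u}  [seen]
{p,q,s,t,u} --b--> {p,q,r,s,t,u}  [seen]
{p,q,r,s,t,u} --a--> {p,q,r,s,t,u}  [seen]
{p,q,r,s,t,u} --b--> {p,q,r,s,t,u}  [seen]
Reachable DFA states: {p,s}, {p,q,s,t,u}, {p,q,r,s,t,u}.
Accepting DFA states (contain an NFA accepting state): {p,s}, {p,q,s,t,u}, {p,q,r,s,t,u}.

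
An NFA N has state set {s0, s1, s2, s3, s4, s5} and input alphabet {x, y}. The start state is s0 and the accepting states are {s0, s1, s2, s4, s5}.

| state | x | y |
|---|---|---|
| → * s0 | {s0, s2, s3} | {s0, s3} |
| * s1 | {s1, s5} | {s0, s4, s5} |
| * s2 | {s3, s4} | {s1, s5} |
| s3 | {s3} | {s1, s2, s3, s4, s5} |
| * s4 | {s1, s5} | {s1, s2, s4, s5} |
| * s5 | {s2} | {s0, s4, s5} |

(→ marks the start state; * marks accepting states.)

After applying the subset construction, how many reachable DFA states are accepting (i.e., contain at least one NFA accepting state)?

Start state of the DFA: {s0}.
{s0} --x--> {s0, s2, s3}  [new]
{s0} --y--> {s0, s3}  [new]
{s0, s2, s3} --x--> {s0, s2, s3, s4}  [new]
{s0, s2, s3} --y--> {s0, s1, s2, s3, s4, s5}  [new]
{s0, s3} --x--> {s0, s2, s3}  [seen]
{s0, s3} --y--> {s0, s1, s2, s3, s4, s5}  [seen]
{s0, s2, s3, s4} --x--> {s0, s1, s2, s3, s4, s5}  [seen]
{s0, s2, s3, s4} --y--> {s0, s1, s2, s3, s4, s5}  [seen]
{s0, s1, s2, s3, s4, s5} --x--> {s0, s1, s2, s3, s4, s5}  [seen]
{s0, s1, s2, s3, s4, s5} --y--> {s0, s1, s2, s3, s4, s5}  [seen]
Reachable DFA states: {s0}, {s0, s2, s3}, {s0, s3}, {s0, s2, s3, s4}, {s0, s1, s2, s3, s4, s5}.
Accepting DFA states (contain an NFA accepting state): {s0}, {s0, s2, s3}, {s0, s3}, {s0, s2, s3, s4}, {s0, s1, s2, s3, s4, s5}.

5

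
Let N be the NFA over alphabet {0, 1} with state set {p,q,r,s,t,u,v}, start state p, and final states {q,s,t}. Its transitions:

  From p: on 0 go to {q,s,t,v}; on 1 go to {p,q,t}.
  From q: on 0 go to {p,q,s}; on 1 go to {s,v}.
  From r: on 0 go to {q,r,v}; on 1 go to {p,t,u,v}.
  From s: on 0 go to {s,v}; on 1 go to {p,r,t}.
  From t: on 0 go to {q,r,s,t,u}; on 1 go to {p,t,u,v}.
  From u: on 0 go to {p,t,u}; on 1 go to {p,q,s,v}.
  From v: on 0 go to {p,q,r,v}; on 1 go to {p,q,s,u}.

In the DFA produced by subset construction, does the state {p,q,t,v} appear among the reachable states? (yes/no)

no

Start state of the DFA: {p}.
{p} --0--> {q,s,t,v}  [new]
{p} --1--> {p,q,t}  [new]
{q,s,t,v} --0--> {p,q,r,s,t,u,v}  [new]
{q,s,t,v} --1--> {p,q,r,s,t,u,v}  [seen]
{p,q,t} --0--> {p,q,r,s,t,u,v}  [seen]
{p,q,t} --1--> {p,q,s,t,u,v}  [new]
{p,q,r,s,t,u,v} --0--> {p,q,r,s,t,u,v}  [seen]
{p,q,r,s,t,u,v} --1--> {p,q,r,s,t,u,v}  [seen]
{p,q,s,t,u,v} --0--> {p,q,r,s,t,u,v}  [seen]
{p,q,s,t,u,v} --1--> {p,q,r,s,t,u,v}  [seen]
Reachable DFA states: {p}, {q,s,t,v}, {p,q,t}, {p,q,r,s,t,u,v}, {p,q,s,t,u,v}.
{p,q,t,v} is not among them.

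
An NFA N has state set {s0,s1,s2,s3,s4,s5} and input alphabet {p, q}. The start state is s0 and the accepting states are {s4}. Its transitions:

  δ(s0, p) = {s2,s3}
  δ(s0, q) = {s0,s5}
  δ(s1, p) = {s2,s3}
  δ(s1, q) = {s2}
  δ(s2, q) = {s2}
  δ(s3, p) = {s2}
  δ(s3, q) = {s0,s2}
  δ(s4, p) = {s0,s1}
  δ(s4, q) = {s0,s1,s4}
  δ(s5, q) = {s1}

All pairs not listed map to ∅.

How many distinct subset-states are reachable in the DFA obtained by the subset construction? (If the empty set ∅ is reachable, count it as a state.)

9

Start state of the DFA: {s0}.
{s0} --p--> {s2,s3}  [new]
{s0} --q--> {s0,s5}  [new]
{s2,s3} --p--> {s2}  [new]
{s2,s3} --q--> {s0,s2}  [new]
{s0,s5} --p--> {s2,s3}  [seen]
{s0,s5} --q--> {s0,s1,s5}  [new]
{s2} --p--> ∅  [new]
{s2} --q--> {s2}  [seen]
{s0,s2} --p--> {s2,s3}  [seen]
{s0,s2} --q--> {s0,s2,s5}  [new]
{s0,s1,s5} --p--> {s2,s3}  [seen]
{s0,s1,s5} --q--> {s0,s1,s2,s5}  [new]
∅ --p--> ∅  [seen]
∅ --q--> ∅  [seen]
{s0,s2,s5} --p--> {s2,s3}  [seen]
{s0,s2,s5} --q--> {s0,s1,s2,s5}  [seen]
{s0,s1,s2,s5} --p--> {s2,s3}  [seen]
{s0,s1,s2,s5} --q--> {s0,s1,s2,s5}  [seen]
Reachable DFA states: {s0}, {s2,s3}, {s0,s5}, {s2}, {s0,s2}, {s0,s1,s5}, ∅, {s0,s2,s5}, {s0,s1,s2,s5}.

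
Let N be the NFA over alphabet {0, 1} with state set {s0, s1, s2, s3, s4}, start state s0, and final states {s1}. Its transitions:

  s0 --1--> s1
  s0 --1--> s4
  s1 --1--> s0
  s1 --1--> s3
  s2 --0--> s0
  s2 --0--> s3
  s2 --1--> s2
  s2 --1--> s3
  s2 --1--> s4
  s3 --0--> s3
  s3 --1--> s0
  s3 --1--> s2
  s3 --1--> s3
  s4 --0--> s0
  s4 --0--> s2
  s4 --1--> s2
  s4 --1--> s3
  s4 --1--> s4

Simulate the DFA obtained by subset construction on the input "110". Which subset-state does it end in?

{s0, s2, s3}

Start: {s0}.
δ(s0,1) = {s1, s4}.
Union: {s1, s4}.
After 1: {s1, s4}.
δ(s1,1) = {s0, s3}; δ(s4,1) = {s2, s3, s4}.
Union: {s0, s2, s3, s4}.
After 1: {s0, s2, s3, s4}.
δ(s0,0) = ∅; δ(s2,0) = {s0, s3}; δ(s3,0) = {s3}; δ(s4,0) = {s0, s2}.
Union: {s0, s2, s3}.
After 0: {s0, s2, s3}.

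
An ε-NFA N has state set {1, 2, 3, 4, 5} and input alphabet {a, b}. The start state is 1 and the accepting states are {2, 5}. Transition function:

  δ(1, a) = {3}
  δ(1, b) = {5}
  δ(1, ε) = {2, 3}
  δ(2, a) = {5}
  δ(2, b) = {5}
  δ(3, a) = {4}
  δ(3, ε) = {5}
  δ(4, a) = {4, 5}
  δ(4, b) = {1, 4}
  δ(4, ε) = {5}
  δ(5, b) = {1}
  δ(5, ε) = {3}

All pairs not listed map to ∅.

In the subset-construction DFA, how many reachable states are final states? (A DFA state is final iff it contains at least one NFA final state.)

3

Start state of the DFA: {1, 2, 3, 5} (ε-closure of the NFA start).
{1, 2, 3, 5} --a--> {3, 4, 5}  [new]
{1, 2, 3, 5} --b--> {1, 2, 3, 5}  [seen]
{3, 4, 5} --a--> {3, 4, 5}  [seen]
{3, 4, 5} --b--> {1, 2, 3, 4, 5}  [new]
{1, 2, 3, 4, 5} --a--> {3, 4, 5}  [seen]
{1, 2, 3, 4, 5} --b--> {1, 2, 3, 4, 5}  [seen]
Reachable DFA states: {1, 2, 3, 5}, {3, 4, 5}, {1, 2, 3, 4, 5}.
Accepting DFA states (contain an NFA accepting state): {1, 2, 3, 5}, {3, 4, 5}, {1, 2, 3, 4, 5}.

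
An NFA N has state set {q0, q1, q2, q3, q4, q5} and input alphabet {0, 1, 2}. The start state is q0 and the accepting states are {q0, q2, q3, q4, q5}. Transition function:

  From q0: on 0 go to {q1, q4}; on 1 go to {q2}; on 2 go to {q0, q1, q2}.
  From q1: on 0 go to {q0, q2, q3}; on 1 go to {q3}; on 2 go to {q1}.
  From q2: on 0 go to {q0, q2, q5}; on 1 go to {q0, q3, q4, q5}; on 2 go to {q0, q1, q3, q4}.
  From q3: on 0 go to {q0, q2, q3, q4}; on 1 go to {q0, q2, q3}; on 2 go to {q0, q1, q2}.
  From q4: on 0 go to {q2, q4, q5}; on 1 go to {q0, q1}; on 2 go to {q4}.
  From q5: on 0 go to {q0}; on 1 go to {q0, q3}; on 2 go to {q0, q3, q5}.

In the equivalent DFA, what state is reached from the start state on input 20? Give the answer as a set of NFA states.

Start: {q0}.
δ(q0,2) = {q0, q1, q2}.
Union: {q0, q1, q2}.
After 2: {q0, q1, q2}.
δ(q0,0) = {q1, q4}; δ(q1,0) = {q0, q2, q3}; δ(q2,0) = {q0, q2, q5}.
Union: {q0, q1, q2, q3, q4, q5}.
After 0: {q0, q1, q2, q3, q4, q5}.

{q0, q1, q2, q3, q4, q5}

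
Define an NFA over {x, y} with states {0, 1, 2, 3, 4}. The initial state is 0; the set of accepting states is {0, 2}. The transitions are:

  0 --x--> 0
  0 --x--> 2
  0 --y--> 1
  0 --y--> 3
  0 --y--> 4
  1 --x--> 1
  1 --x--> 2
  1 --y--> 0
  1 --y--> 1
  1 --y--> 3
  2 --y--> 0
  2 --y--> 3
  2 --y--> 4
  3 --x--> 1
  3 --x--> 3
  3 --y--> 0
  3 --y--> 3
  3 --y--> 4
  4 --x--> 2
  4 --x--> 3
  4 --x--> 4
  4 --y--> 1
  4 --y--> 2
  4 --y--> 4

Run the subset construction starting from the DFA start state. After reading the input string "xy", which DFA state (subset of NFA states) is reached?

Start: {0}.
δ(0,x) = {0, 2}.
Union: {0, 2}.
After x: {0, 2}.
δ(0,y) = {1, 3, 4}; δ(2,y) = {0, 3, 4}.
Union: {0, 1, 3, 4}.
After y: {0, 1, 3, 4}.

{0, 1, 3, 4}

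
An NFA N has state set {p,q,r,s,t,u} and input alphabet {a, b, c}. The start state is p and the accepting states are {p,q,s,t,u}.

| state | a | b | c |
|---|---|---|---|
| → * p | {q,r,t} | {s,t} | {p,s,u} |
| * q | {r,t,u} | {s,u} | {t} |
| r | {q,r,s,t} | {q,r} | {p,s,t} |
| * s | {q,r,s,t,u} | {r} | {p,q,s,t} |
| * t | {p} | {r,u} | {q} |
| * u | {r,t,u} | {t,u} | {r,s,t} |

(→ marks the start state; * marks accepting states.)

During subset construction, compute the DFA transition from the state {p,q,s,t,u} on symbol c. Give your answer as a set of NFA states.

δ(p,c) = {p,s,u}; δ(q,c) = {t}; δ(s,c) = {p,q,s,t}; δ(t,c) = {q}; δ(u,c) = {r,s,t}.
Union: {p,q,r,s,t,u}.

{p,q,r,s,t,u}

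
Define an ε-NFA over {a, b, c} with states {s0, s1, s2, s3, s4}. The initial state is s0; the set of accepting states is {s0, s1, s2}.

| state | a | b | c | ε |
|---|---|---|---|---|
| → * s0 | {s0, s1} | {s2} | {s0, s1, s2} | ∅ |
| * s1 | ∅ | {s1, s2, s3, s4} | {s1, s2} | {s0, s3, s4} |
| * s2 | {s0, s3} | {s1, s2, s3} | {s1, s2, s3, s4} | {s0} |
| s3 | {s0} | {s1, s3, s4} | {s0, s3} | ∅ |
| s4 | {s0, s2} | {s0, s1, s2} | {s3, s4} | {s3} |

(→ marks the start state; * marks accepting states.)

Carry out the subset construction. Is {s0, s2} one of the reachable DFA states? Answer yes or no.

yes

Start state of the DFA: {s0} (ε-closure of the NFA start).
{s0} --a--> {s0, s1, s3, s4}  [new]
{s0} --b--> {s0, s2}  [new]
{s0} --c--> {s0, s1, s2, s3, s4}  [new]
{s0, s1, s3, s4} --a--> {s0, s1, s2, s3, s4}  [seen]
{s0, s1, s3, s4} --b--> {s0, s1, s2, s3, s4}  [seen]
{s0, s1, s3, s4} --c--> {s0, s1, s2, s3, s4}  [seen]
{s0, s2} --a--> {s0, s1, s3, s4}  [seen]
{s0, s2} --b--> {s0, s1, s2, s3, s4}  [seen]
{s0, s2} --c--> {s0, s1, s2, s3, s4}  [seen]
{s0, s1, s2, s3, s4} --a--> {s0, s1, s2, s3, s4}  [seen]
{s0, s1, s2, s3, s4} --b--> {s0, s1, s2, s3, s4}  [seen]
{s0, s1, s2, s3, s4} --c--> {s0, s1, s2, s3, s4}  [seen]
Reachable DFA states: {s0}, {s0, s1, s3, s4}, {s0, s2}, {s0, s1, s2, s3, s4}.
{s0, s2} is among them.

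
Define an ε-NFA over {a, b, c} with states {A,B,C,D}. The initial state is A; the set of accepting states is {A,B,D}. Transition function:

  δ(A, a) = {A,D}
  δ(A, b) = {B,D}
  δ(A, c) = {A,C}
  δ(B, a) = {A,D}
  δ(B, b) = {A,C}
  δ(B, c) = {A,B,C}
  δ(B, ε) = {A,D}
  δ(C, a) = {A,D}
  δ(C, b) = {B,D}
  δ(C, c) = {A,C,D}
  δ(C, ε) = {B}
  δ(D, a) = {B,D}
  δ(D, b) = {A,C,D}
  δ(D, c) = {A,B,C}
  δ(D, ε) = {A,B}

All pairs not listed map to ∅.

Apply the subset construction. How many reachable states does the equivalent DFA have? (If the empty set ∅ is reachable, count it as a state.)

Start state of the DFA: {A} (ε-closure of the NFA start).
{A} --a--> {A,B,D}  [new]
{A} --b--> {A,B,D}  [seen]
{A} --c--> {A,B,C,D}  [new]
{A,B,D} --a--> {A,B,D}  [seen]
{A,B,D} --b--> {A,B,C,D}  [seen]
{A,B,D} --c--> {A,B,C,D}  [seen]
{A,B,C,D} --a--> {A,B,D}  [seen]
{A,B,C,D} --b--> {A,B,C,D}  [seen]
{A,B,C,D} --c--> {A,B,C,D}  [seen]
Reachable DFA states: {A}, {A,B,D}, {A,B,C,D}.

3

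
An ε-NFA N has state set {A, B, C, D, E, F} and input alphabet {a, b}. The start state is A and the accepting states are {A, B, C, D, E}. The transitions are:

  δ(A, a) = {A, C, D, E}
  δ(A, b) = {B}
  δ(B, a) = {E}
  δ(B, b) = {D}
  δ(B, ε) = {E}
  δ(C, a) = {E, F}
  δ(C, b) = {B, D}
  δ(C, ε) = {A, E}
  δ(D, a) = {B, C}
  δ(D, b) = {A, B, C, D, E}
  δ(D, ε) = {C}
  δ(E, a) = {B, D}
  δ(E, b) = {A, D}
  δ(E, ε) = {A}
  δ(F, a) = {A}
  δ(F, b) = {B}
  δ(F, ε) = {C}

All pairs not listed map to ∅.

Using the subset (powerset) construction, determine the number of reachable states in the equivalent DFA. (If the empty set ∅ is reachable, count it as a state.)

Start state of the DFA: {A} (ε-closure of the NFA start).
{A} --a--> {A, C, D, E}  [new]
{A} --b--> {A, B, E}  [new]
{A, C, D, E} --a--> {A, B, C, D, E, F}  [new]
{A, C, D, E} --b--> {A, B, C, D, E}  [new]
{A, B, E} --a--> {A, B, C, D, E}  [seen]
{A, B, E} --b--> {A, B, C, D, E}  [seen]
{A, B, C, D, E, F} --a--> {A, B, C, D, E, F}  [seen]
{A, B, C, D, E, F} --b--> {A, B, C, D, E}  [seen]
{A, B, C, D, E} --a--> {A, B, C, D, E, F}  [seen]
{A, B, C, D, E} --b--> {A, B, C, D, E}  [seen]
Reachable DFA states: {A}, {A, C, D, E}, {A, B, E}, {A, B, C, D, E, F}, {A, B, C, D, E}.

5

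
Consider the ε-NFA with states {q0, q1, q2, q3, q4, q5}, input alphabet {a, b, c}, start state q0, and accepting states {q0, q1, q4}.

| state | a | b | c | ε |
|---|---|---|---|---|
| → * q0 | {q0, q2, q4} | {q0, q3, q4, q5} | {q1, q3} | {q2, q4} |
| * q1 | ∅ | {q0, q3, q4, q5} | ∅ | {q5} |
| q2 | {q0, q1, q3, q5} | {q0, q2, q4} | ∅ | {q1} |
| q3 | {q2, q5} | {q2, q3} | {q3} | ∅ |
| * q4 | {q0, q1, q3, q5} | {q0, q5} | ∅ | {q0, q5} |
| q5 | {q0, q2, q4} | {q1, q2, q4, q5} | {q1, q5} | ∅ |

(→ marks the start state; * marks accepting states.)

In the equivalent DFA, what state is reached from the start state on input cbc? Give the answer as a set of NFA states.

{q1, q3, q5}

Start: {q0, q1, q2, q4, q5}.
δ(q0,c) = {q1, q3}; δ(q1,c) = ∅; δ(q2,c) = ∅; δ(q4,c) = ∅; δ(q5,c) = {q1, q5}.
Union: {q1, q3, q5}.
After c: {q1, q3, q5}.
δ(q1,b) = {q0, q3, q4, q5}; δ(q3,b) = {q2, q3}; δ(q5,b) = {q1, q2, q4, q5}.
Union: {q0, q1, q2, q3, q4, q5}.
After b: {q0, q1, q2, q3, q4, q5}.
δ(q0,c) = {q1, q3}; δ(q1,c) = ∅; δ(q2,c) = ∅; δ(q3,c) = {q3}; δ(q4,c) = ∅; δ(q5,c) = {q1, q5}.
Union: {q1, q3, q5}.
After c: {q1, q3, q5}.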